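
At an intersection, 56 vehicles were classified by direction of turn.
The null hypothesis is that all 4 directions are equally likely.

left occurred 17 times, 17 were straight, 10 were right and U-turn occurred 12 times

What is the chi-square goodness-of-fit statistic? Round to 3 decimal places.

Under H₀ each category has probability 1/4, so each expected count is 56/4 = 14.
cat           O        E   (O−E)²/E
left         17       14     0.6429
straight     17       14     0.6429
right        10       14     1.1429
U-turn       12       14     0.2857
Sum = 2.714

2.714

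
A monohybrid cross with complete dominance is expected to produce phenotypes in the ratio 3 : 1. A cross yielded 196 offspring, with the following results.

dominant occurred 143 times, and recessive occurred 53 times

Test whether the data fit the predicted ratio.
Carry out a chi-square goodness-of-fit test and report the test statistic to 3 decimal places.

Ratio total = 4. Expected counts: 196×3/4 = 147, 196×1/4 = 49.
cat            O        E   (O−E)²/E
dominant     143      147     0.1088
recessive     53       49     0.3265
Sum = 0.435

0.435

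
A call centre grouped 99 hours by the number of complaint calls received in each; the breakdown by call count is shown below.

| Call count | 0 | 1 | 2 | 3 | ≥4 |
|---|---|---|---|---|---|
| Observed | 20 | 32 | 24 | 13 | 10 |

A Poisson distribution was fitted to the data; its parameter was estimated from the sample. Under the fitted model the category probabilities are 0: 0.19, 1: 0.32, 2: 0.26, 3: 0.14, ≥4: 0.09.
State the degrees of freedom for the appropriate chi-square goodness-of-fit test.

3

There are k = 5 categories and 1 parameter estimated from the data, so df = 5 − 1 − 1 = 3.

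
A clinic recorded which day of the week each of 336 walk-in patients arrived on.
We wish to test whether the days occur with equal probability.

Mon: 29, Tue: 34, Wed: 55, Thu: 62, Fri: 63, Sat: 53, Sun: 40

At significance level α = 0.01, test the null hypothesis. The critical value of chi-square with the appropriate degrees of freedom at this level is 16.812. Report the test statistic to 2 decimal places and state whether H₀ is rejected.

23.25; reject

Under H₀ each category has probability 1/7, so each expected count is 336/7 = 48.
χ² = (29−48)²/48 + (34−48)²/48 + (55−48)²/48 + (62−48)²/48 + (63−48)²/48 + (53−48)²/48 + (40−48)²/48
   = 7.521 + 4.083 + 1.021 + 4.083 + 4.688 + 0.521 + 1.333
Sum = 23.25
df = 6. Since 23.25 > 16.812, we reject H₀.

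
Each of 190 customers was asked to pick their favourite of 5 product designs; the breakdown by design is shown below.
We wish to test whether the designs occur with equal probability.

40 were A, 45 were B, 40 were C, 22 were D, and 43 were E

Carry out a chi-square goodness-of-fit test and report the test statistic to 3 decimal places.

8.895

Expected count for each of the 5 categories: 190/5 = 38.
cat         O        E   (O−E)²/E
A          40       38     0.1053
B          45       38     1.2895
C          40       38     0.1053
D          22       38     6.7368
E          43       38     0.6579
Sum = 8.895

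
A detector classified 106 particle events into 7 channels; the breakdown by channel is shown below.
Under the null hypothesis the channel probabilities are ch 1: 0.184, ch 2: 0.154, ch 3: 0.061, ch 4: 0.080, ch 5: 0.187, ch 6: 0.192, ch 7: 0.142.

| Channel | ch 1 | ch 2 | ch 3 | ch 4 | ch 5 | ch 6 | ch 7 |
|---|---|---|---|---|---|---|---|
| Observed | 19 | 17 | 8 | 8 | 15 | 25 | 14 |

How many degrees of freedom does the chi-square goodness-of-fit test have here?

6

There are k = 7 categories and no parameters were estimated from the data, so df = 7 − 1 = 6.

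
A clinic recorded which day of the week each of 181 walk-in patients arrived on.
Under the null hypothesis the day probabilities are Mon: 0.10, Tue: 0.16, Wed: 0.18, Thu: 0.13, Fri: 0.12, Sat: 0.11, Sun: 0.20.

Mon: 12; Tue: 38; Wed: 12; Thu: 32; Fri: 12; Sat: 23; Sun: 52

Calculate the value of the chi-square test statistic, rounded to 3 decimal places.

Expected counts E_i = n·p_i: 181×0.10 = 18.1, 181×0.16 = 28.96, 181×0.18 = 32.58, 181×0.13 = 23.53, 181×0.12 = 21.72, 181×0.11 = 19.91, 181×0.20 = 36.2.
χ² = (12−18.1)²/18.1 + (38−28.96)²/28.96 + (12−32.58)²/32.58 + (32−23.53)²/23.53 + (12−21.72)²/21.72 + (23−19.91)²/19.91 + (52−36.2)²/36.2
   = 2.0558 + 2.8219 + 12.9999 + 3.0489 + 4.3498 + 0.4796 + 6.8961
Sum = 32.652

32.652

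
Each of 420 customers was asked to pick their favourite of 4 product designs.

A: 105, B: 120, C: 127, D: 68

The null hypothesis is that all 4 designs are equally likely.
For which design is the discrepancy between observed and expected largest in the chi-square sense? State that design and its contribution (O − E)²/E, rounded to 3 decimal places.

Under H₀ each category has probability 1/4, so each expected count is 420/4 = 105.
A: (105 − 105)²/105 = 0/105 = 0.0000
B: (120 − 105)²/105 = 225/105 = 2.1429
C: (127 − 105)²/105 = 484/105 = 4.6095
D: (68 − 105)²/105 = 1369/105 = 13.0381
The largest term is for D: 13.038.

D, 13.038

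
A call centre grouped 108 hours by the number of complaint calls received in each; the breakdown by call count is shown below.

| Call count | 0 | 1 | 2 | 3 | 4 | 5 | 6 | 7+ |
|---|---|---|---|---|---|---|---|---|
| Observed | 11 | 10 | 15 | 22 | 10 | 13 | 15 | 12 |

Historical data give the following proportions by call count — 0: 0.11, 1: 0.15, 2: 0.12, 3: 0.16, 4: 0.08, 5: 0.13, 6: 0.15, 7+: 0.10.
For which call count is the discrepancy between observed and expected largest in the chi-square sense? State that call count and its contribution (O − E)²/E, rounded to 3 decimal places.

Expected counts E_i = n·p_i: 108×0.11 = 11.88, 108×0.15 = 16.2, 108×0.12 = 12.96, 108×0.16 = 17.28, 108×0.08 = 8.64, 108×0.13 = 14.04, 108×0.15 = 16.2, 108×0.10 = 10.8.
0: (11 − 11.88)²/11.88 = 0.7744/11.88 = 0.0652
1: (10 − 16.2)²/16.2 = 38.44/16.2 = 2.3728
2: (15 − 12.96)²/12.96 = 4.1616/12.96 = 0.3211
3: (22 − 17.28)²/17.28 = 22.2784/17.28 = 1.2893
4: (10 − 8.64)²/8.64 = 1.8496/8.64 = 0.2141
5: (13 − 14.04)²/14.04 = 1.0816/14.04 = 0.0770
6: (15 − 16.2)²/16.2 = 1.44/16.2 = 0.0889
7+: (12 − 10.8)²/10.8 = 1.44/10.8 = 0.1333
The largest term is for 1: 2.373.

1, 2.373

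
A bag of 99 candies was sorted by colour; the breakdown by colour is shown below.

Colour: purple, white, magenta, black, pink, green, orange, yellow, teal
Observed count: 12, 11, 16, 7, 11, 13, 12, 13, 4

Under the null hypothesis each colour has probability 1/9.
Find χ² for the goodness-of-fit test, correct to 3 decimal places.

9.091

Expected count for each of the 9 categories: 99/9 = 11.
cat          O        E   (O−E)²/E
purple      12       11     0.0909
white       11       11     0.0000
magenta     16       11     2.2727
black        7       11     1.4545
pink        11       11     0.0000
green       13       11     0.3636
orange      12       11     0.0909
yellow      13       11     0.3636
teal         4       11     4.4545
Sum = 9.091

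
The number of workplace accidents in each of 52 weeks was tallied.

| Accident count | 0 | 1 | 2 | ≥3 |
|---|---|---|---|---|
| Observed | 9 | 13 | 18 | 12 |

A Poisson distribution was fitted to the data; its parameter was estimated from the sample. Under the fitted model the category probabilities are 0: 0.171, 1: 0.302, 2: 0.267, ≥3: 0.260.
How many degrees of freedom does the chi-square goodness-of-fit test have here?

2

There are k = 4 categories and 1 parameter estimated from the data, so df = 4 − 1 − 1 = 2.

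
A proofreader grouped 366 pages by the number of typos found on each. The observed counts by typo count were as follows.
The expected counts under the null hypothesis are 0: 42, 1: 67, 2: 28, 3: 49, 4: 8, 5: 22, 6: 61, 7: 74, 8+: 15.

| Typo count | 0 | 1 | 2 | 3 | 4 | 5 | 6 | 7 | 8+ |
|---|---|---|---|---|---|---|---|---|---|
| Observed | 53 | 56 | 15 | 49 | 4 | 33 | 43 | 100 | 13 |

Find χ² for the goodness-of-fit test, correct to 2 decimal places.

32.94

χ² = (53−42)²/42 + (56−67)²/67 + (15−28)²/28 + (49−49)²/49 + (4−8)²/8 + (33−22)²/22 + (43−61)²/61 + (100−74)²/74 + (13−15)²/15
   = 2.881 + 1.806 + 6.036 + 0.000 + 2.000 + 5.500 + 5.311 + 9.135 + 0.267
Sum = 32.94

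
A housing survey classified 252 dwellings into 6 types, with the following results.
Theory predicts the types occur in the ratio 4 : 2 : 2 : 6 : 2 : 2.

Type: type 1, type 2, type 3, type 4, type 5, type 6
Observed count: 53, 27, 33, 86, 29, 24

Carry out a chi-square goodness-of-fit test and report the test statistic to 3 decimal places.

Ratio total = 18. Expected counts: 252×4/18 = 56, 252×2/18 = 28, 252×2/18 = 28, 252×6/18 = 84, 252×2/18 = 28, 252×2/18 = 28.
χ² = (53−56)²/56 + (27−28)²/28 + (33−28)²/28 + (86−84)²/84 + (29−28)²/28 + (24−28)²/28
   = 0.1607 + 0.0357 + 0.8929 + 0.0476 + 0.0357 + 0.5714
Sum = 1.744

1.744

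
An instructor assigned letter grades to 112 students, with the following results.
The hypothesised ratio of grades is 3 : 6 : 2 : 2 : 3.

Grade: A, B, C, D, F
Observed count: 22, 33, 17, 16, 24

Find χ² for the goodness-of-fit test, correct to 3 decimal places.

Ratio total = 16. Expected counts: 112×3/16 = 21, 112×6/16 = 42, 112×2/16 = 14, 112×2/16 = 14, 112×3/16 = 21.
χ² = (22−21)²/21 + (33−42)²/42 + (17−14)²/14 + (16−14)²/14 + (24−21)²/21
   = 0.0476 + 1.9286 + 0.6429 + 0.2857 + 0.4286
Sum = 3.333

3.333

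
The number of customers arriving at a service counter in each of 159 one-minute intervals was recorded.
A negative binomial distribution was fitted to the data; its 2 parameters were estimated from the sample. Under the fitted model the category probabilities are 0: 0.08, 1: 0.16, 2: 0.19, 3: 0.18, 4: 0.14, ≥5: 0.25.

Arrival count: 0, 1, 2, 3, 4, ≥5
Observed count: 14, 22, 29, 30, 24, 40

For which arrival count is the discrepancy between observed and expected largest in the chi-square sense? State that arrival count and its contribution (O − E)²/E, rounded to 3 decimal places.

Expected counts E_i = n·p_i: 159×0.08 = 12.72, 159×0.16 = 25.44, 159×0.19 = 30.21, 159×0.18 = 28.62, 159×0.14 = 22.26, 159×0.25 = 39.75.
0: (14 − 12.72)²/12.72 = 1.6384/12.72 = 0.1288
1: (22 − 25.44)²/25.44 = 11.8336/25.44 = 0.4652
2: (29 − 30.21)²/30.21 = 1.4641/30.21 = 0.0485
3: (30 − 28.62)²/28.62 = 1.9044/28.62 = 0.0665
4: (24 − 22.26)²/22.26 = 3.0276/22.26 = 0.1360
≥5: (40 − 39.75)²/39.75 = 0.0625/39.75 = 0.0016
The largest term is for 1: 0.465.

1, 0.465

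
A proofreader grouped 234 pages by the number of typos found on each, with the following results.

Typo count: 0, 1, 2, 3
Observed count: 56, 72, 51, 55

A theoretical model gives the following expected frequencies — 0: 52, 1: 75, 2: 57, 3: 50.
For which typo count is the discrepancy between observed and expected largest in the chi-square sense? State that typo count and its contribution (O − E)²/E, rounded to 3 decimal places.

2, 0.632

χ² = (56−52)²/52 + (72−75)²/75 + (51−57)²/57 + (55−50)²/50
   = 0.3077 + 0.1200 + 0.6316 + 0.5000
The largest term is for 2: 0.632.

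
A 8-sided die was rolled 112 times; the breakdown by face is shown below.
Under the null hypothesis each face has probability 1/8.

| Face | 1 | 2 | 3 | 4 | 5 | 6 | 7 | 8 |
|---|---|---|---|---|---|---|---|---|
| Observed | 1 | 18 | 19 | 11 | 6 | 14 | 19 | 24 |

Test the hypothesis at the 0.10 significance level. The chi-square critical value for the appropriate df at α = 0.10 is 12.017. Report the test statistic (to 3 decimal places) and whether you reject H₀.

Expected count for each of the 8 categories: 112/8 = 14.
1: (1 − 14)²/14 = 169/14 = 12.0714
2: (18 − 14)²/14 = 16/14 = 1.1429
3: (19 − 14)²/14 = 25/14 = 1.7857
4: (11 − 14)²/14 = 9/14 = 0.6429
5: (6 − 14)²/14 = 64/14 = 4.5714
6: (14 − 14)²/14 = 0/14 = 0.0000
7: (19 − 14)²/14 = 25/14 = 1.7857
8: (24 − 14)²/14 = 100/14 = 7.1429
Sum = 29.143
df = 7. Since 29.143 > 12.017, we reject H₀.

29.143; reject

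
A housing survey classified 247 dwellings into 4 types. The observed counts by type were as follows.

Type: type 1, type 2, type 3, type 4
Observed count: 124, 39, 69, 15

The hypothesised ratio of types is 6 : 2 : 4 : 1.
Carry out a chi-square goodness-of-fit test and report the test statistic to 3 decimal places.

2.390

Ratio total = 13. Expected counts: 247×6/13 = 114, 247×2/13 = 38, 247×4/13 = 76, 247×1/13 = 19.
type 1: (124 − 114)²/114 = 100/114 = 0.8772
type 2: (39 − 38)²/38 = 1/38 = 0.0263
type 3: (69 − 76)²/76 = 49/76 = 0.6447
type 4: (15 − 19)²/19 = 16/19 = 0.8421
Sum = 2.390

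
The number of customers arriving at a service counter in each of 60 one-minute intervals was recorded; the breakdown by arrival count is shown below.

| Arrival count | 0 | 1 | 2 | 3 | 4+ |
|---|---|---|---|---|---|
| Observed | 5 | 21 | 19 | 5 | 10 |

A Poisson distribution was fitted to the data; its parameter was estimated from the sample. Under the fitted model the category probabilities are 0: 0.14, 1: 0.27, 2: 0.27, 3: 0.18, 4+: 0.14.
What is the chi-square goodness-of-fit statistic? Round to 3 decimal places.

Expected counts E_i = n·p_i: 60×0.14 = 8.4, 60×0.27 = 16.2, 60×0.27 = 16.2, 60×0.18 = 10.8, 60×0.14 = 8.4.
χ² = (5−8.4)²/8.4 + (21−16.2)²/16.2 + (19−16.2)²/16.2 + (5−10.8)²/10.8 + (10−8.4)²/8.4
   = 1.3762 + 1.4222 + 0.4840 + 3.1148 + 0.3048
Sum = 6.702

6.702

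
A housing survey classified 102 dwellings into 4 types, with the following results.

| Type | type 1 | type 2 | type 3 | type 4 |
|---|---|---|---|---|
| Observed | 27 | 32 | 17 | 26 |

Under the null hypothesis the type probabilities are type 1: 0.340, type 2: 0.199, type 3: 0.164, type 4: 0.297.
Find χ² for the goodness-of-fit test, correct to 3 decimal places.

9.060

Expected counts E_i = n·p_i: 102×0.340 = 34.68, 102×0.199 = 20.298, 102×0.164 = 16.728, 102×0.297 = 30.294.
χ² = (27−34.68)²/34.68 + (32−20.298)²/20.298 + (17−16.728)²/16.728 + (26−30.294)²/30.294
   = 1.7008 + 6.7463 + 0.0044 + 0.6086
Sum = 9.060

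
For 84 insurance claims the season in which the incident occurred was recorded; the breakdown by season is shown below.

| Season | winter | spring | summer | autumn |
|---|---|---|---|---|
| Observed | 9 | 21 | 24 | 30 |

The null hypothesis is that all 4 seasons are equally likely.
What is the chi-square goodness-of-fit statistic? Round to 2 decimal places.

Under H₀ each category has probability 1/4, so each expected count is 84/4 = 21.
cat         O        E   (O−E)²/E
winter      9       21      6.857
spring     21       21      0.000
summer     24       21      0.429
autumn     30       21      3.857
Sum = 11.14

11.14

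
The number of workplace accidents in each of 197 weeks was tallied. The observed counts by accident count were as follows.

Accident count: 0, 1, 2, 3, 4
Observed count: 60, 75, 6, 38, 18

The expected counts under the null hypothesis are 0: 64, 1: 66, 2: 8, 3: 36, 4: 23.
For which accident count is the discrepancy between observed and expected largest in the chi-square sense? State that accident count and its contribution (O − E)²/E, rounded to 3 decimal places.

0: (60 − 64)²/64 = 16/64 = 0.2500
1: (75 − 66)²/66 = 81/66 = 1.2273
2: (6 − 8)²/8 = 4/8 = 0.5000
3: (38 − 36)²/36 = 4/36 = 0.1111
4: (18 − 23)²/23 = 25/23 = 1.0870
The largest term is for 1: 1.227.

1, 1.227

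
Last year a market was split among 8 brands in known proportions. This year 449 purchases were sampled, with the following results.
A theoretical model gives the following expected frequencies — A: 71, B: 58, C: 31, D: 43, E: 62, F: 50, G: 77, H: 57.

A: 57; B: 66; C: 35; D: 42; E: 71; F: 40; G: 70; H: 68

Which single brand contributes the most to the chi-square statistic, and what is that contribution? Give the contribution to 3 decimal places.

A: (57 − 71)²/71 = 196/71 = 2.7606
B: (66 − 58)²/58 = 64/58 = 1.1034
C: (35 − 31)²/31 = 16/31 = 0.5161
D: (42 − 43)²/43 = 1/43 = 0.0233
E: (71 − 62)²/62 = 81/62 = 1.3065
F: (40 − 50)²/50 = 100/50 = 2.0000
G: (70 − 77)²/77 = 49/77 = 0.6364
H: (68 − 57)²/57 = 121/57 = 2.1228
The largest term is for A: 2.761.

A, 2.761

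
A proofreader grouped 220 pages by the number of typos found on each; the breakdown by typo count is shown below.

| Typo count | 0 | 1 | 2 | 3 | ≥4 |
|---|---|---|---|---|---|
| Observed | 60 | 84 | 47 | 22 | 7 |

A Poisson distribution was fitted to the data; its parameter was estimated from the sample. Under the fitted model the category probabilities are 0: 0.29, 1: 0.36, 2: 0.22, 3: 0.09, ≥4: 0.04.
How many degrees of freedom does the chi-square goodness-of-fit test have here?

There are k = 5 categories and 1 parameter estimated from the data, so df = 5 − 1 − 1 = 3.

3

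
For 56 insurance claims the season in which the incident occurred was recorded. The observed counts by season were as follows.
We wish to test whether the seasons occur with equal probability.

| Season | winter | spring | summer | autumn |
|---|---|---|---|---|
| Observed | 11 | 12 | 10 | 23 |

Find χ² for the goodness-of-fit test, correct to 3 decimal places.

7.857

Under H₀ each category has probability 1/4, so each expected count is 56/4 = 14.
winter: (11 − 14)²/14 = 9/14 = 0.6429
spring: (12 − 14)²/14 = 4/14 = 0.2857
summer: (10 − 14)²/14 = 16/14 = 1.1429
autumn: (23 − 14)²/14 = 81/14 = 5.7857
Sum = 7.857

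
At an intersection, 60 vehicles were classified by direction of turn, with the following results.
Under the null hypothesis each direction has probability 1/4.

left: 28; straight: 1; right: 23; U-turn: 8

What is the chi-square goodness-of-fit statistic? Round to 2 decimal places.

31.87

Under H₀ each category has probability 1/4, so each expected count is 60/4 = 15.
χ² = (28−15)²/15 + (1−15)²/15 + (23−15)²/15 + (8−15)²/15
   = 11.267 + 13.067 + 4.267 + 3.267
Sum = 31.87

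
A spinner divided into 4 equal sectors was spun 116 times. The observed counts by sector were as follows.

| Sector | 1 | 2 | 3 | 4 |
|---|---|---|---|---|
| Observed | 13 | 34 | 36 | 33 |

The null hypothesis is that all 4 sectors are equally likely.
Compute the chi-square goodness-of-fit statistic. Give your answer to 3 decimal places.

11.931

Under H₀ each category has probability 1/4, so each expected count is 116/4 = 29.
1: (13 − 29)²/29 = 256/29 = 8.8276
2: (34 − 29)²/29 = 25/29 = 0.8621
3: (36 − 29)²/29 = 49/29 = 1.6897
4: (33 − 29)²/29 = 16/29 = 0.5517
Sum = 11.931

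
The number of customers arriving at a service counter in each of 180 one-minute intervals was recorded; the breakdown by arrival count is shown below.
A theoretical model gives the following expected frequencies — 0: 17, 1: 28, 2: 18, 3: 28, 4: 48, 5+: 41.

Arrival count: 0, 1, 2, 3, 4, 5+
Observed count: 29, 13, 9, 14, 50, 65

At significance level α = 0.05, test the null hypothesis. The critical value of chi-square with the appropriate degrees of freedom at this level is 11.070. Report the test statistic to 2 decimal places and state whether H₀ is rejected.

χ² = (29−17)²/17 + (13−28)²/28 + (9−18)²/18 + (14−28)²/28 + (50−48)²/48 + (65−41)²/41
   = 8.471 + 8.036 + 4.500 + 7.000 + 0.083 + 14.049
Sum = 42.14
df = 5. Since 42.14 > 11.070, we reject H₀.

42.14; reject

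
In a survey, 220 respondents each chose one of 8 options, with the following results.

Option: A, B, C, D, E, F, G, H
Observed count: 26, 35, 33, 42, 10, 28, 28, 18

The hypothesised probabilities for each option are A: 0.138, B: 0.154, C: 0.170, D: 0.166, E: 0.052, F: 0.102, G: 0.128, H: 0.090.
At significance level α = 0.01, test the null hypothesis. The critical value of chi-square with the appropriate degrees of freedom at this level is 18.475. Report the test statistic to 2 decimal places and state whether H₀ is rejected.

3.73; do not reject

Expected counts E_i = n·p_i: 220×0.138 = 30.36, 220×0.154 = 33.88, 220×0.170 = 37.4, 220×0.166 = 36.52, 220×0.052 = 11.44, 220×0.102 = 22.44, 220×0.128 = 28.16, 220×0.090 = 19.8.
cat         O        E   (O−E)²/E
A          26    30.36      0.626
B          35    33.88      0.037
C          33     37.4      0.518
D          42    36.52      0.822
E          10    11.44      0.181
F          28    22.44      1.378
G          28    28.16      0.001
H          18     19.8      0.164
Sum = 3.73
df = 7. Since 3.73 < 18.475, we do not reject H₀.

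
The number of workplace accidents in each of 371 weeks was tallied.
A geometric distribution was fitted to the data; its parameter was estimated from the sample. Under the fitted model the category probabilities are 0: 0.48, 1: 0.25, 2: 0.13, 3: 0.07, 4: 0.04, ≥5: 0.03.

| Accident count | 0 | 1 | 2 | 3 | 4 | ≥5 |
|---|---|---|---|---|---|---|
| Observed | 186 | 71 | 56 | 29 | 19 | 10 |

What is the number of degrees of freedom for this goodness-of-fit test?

There are k = 6 categories and 1 parameter estimated from the data, so df = 6 − 1 − 1 = 4.

4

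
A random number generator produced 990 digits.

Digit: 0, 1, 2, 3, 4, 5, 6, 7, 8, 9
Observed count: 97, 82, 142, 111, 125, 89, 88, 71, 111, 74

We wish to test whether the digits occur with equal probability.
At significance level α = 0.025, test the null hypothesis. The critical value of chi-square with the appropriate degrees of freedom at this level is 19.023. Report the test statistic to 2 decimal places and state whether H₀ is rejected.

Under H₀ each category has probability 1/10, so each expected count is 990/10 = 99.
χ² = (97−99)²/99 + (82−99)²/99 + (142−99)²/99 + (111−99)²/99 + (125−99)²/99 + (89−99)²/99 + (88−99)²/99 + (71−99)²/99 + (111−99)²/99 + (74−99)²/99
   = 0.040 + 2.919 + 18.677 + 1.455 + 6.828 + 1.010 + 1.222 + 7.919 + 1.455 + 6.313
Sum = 47.84
df = 9. Since 47.84 > 19.023, we reject H₀.

47.84; reject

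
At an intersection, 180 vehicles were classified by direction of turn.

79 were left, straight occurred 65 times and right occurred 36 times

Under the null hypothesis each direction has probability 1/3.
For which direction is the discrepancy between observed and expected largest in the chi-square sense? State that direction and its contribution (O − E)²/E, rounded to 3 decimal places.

Under H₀ each category has probability 1/3, so each expected count is 180/3 = 60.
cat           O        E   (O−E)²/E
left         79       60     6.0167
straight     65       60     0.4167
right        36       60     9.6000
The largest term is for right: 9.600.

right, 9.600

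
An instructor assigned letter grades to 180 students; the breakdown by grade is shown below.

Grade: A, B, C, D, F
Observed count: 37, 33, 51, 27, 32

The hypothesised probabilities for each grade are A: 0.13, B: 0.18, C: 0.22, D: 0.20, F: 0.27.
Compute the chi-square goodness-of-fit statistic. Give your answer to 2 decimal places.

Expected counts E_i = n·p_i: 180×0.13 = 23.4, 180×0.18 = 32.4, 180×0.22 = 39.6, 180×0.20 = 36, 180×0.27 = 48.6.
χ² = (37−23.4)²/23.4 + (33−32.4)²/32.4 + (51−39.6)²/39.6 + (27−36)²/36 + (32−48.6)²/48.6
   = 7.904 + 0.011 + 3.282 + 2.250 + 5.670
Sum = 19.12

19.12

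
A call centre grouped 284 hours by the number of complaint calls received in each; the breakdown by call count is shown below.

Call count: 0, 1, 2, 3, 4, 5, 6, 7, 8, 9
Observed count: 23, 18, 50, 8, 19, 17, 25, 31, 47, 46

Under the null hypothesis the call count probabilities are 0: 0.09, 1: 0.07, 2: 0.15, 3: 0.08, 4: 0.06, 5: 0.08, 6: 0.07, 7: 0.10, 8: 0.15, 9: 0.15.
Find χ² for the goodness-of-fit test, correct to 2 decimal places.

Expected counts E_i = n·p_i: 284×0.09 = 25.56, 284×0.07 = 19.88, 284×0.15 = 42.6, 284×0.08 = 22.72, 284×0.06 = 17.04, 284×0.08 = 22.72, 284×0.07 = 19.88, 284×0.10 = 28.4, 284×0.15 = 42.6, 284×0.15 = 42.6.
cat         O        E   (O−E)²/E
0          23    25.56      0.256
1          18    19.88      0.178
2          50     42.6      1.285
3           8    22.72      9.537
4          19    17.04      0.225
5          17    22.72      1.440
6          25    19.88      1.319
7          31     28.4      0.238
8          47     42.6      0.454
9          46     42.6      0.271
Sum = 15.20

15.20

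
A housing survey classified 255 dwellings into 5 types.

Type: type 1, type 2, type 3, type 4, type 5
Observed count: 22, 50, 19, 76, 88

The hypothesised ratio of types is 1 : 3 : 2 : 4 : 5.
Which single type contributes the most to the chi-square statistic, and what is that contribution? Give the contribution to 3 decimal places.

type 3, 6.618

Ratio total = 15. Expected counts: 255×1/15 = 17, 255×3/15 = 51, 255×2/15 = 34, 255×4/15 = 68, 255×5/15 = 85.
χ² = (22−17)²/17 + (50−51)²/51 + (19−34)²/34 + (76−68)²/68 + (88−85)²/85
   = 1.4706 + 0.0196 + 6.6176 + 0.9412 + 0.1059
The largest term is for type 3: 6.618.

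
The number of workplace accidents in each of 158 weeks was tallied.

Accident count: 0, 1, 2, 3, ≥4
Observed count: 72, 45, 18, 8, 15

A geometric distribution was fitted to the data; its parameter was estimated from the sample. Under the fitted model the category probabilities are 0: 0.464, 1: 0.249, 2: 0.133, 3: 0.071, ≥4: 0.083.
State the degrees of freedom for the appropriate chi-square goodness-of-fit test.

There are k = 5 categories and 1 parameter estimated from the data, so df = 5 − 1 − 1 = 3.

3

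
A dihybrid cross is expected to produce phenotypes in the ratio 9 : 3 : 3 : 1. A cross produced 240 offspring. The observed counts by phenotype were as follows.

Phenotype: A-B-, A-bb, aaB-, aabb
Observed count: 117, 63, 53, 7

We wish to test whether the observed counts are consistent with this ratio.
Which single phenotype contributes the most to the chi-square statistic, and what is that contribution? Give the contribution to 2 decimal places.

A-bb, 7.20

Ratio total = 16. Expected counts: 240×9/16 = 135, 240×3/16 = 45, 240×3/16 = 45, 240×1/16 = 15.
A-B-: (117 − 135)²/135 = 324/135 = 2.400
A-bb: (63 − 45)²/45 = 324/45 = 7.200
aaB-: (53 − 45)²/45 = 64/45 = 1.422
aabb: (7 − 15)²/15 = 64/15 = 4.267
The largest term is for A-bb: 7.20.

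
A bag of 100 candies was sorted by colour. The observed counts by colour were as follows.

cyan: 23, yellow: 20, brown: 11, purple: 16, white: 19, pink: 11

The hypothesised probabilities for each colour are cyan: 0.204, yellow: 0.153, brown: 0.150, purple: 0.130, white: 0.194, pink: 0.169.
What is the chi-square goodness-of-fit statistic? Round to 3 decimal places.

5.602

Expected counts E_i = n·p_i: 100×0.204 = 20.4, 100×0.153 = 15.3, 100×0.150 = 15, 100×0.130 = 13, 100×0.194 = 19.4, 100×0.169 = 16.9.
cat         O        E   (O−E)²/E
cyan       23     20.4     0.3314
yellow     20     15.3     1.4438
brown      11       15     1.0667
purple     16       13     0.6923
white      19     19.4     0.0082
pink       11     16.9     2.0598
Sum = 5.602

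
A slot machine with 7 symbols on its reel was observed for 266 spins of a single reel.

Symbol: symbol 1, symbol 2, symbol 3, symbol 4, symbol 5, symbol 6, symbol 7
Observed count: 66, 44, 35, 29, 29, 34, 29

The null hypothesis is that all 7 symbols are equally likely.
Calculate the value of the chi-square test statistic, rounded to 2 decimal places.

Under H₀ each category has probability 1/7, so each expected count is 266/7 = 38.
symbol 1: (66 − 38)²/38 = 784/38 = 20.632
symbol 2: (44 − 38)²/38 = 36/38 = 0.947
symbol 3: (35 − 38)²/38 = 9/38 = 0.237
symbol 4: (29 − 38)²/38 = 81/38 = 2.132
symbol 5: (29 − 38)²/38 = 81/38 = 2.132
symbol 6: (34 − 38)²/38 = 16/38 = 0.421
symbol 7: (29 − 38)²/38 = 81/38 = 2.132
Sum = 28.63

28.63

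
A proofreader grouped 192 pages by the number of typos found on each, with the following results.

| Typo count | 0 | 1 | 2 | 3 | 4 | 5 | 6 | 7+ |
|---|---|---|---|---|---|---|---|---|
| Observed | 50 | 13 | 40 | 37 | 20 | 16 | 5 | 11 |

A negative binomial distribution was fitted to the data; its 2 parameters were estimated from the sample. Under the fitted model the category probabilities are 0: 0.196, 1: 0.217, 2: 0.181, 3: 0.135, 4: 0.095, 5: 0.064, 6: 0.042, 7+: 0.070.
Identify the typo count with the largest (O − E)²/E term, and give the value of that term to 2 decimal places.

Expected counts E_i = n·p_i: 192×0.196 = 37.632, 192×0.217 = 41.664, 192×0.181 = 34.752, 192×0.135 = 25.92, 192×0.095 = 18.24, 192×0.064 = 12.288, 192×0.042 = 8.064, 192×0.070 = 13.44.
0: (50 − 37.632)²/37.632 = 152.967424/37.632 = 4.065
1: (13 − 41.664)²/41.664 = 821.624896/41.664 = 19.720
2: (40 − 34.752)²/34.752 = 27.541504/34.752 = 0.793
3: (37 − 25.92)²/25.92 = 122.7664/25.92 = 4.736
4: (20 − 18.24)²/18.24 = 3.0976/18.24 = 0.170
5: (16 − 12.288)²/12.288 = 13.778944/12.288 = 1.121
6: (5 − 8.064)²/8.064 = 9.388096/8.064 = 1.164
7+: (11 − 13.44)²/13.44 = 5.9536/13.44 = 0.443
The largest term is for 1: 19.72.

1, 19.72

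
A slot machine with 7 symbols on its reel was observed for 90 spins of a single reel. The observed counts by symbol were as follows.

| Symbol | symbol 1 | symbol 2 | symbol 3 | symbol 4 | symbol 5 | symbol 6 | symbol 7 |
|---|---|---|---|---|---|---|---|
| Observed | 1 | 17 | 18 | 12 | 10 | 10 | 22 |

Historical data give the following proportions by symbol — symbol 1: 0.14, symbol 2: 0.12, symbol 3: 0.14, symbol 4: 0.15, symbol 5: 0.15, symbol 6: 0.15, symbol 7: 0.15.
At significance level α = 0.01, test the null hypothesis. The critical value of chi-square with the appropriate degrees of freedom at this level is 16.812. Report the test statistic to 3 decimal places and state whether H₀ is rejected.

23.886; reject

Expected counts E_i = n·p_i: 90×0.14 = 12.6, 90×0.12 = 10.8, 90×0.14 = 12.6, 90×0.15 = 13.5, 90×0.15 = 13.5, 90×0.15 = 13.5, 90×0.15 = 13.5.
χ² = (1−12.6)²/12.6 + (17−10.8)²/10.8 + (18−12.6)²/12.6 + (12−13.5)²/13.5 + (10−13.5)²/13.5 + (10−13.5)²/13.5 + (22−13.5)²/13.5
   = 10.6794 + 3.5593 + 2.3143 + 0.1667 + 0.9074 + 0.9074 + 5.3519
Sum = 23.886
df = 6. Since 23.886 > 16.812, we reject H₀.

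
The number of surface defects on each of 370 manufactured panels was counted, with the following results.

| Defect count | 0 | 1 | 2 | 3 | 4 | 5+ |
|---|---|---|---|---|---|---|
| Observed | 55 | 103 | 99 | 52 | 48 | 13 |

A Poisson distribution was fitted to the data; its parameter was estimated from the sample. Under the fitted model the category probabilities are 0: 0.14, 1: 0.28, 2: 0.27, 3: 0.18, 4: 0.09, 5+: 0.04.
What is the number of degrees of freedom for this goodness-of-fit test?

There are k = 6 categories and 1 parameter estimated from the data, so df = 6 − 1 − 1 = 4.

4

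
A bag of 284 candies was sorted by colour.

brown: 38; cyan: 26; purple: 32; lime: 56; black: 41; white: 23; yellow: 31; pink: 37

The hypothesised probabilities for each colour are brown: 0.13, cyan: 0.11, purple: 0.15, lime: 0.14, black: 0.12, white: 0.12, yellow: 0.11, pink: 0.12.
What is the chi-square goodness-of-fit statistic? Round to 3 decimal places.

15.441

Expected counts E_i = n·p_i: 284×0.13 = 36.92, 284×0.11 = 31.24, 284×0.15 = 42.6, 284×0.14 = 39.76, 284×0.12 = 34.08, 284×0.12 = 34.08, 284×0.11 = 31.24, 284×0.12 = 34.08.
χ² = (38−36.92)²/36.92 + (26−31.24)²/31.24 + (32−42.6)²/42.6 + (56−39.76)²/39.76 + (41−34.08)²/34.08 + (23−34.08)²/34.08 + (31−31.24)²/31.24 + (37−34.08)²/34.08
   = 0.0316 + 0.8789 + 2.6376 + 6.6332 + 1.4051 + 3.6023 + 0.0018 + 0.2502
Sum = 15.441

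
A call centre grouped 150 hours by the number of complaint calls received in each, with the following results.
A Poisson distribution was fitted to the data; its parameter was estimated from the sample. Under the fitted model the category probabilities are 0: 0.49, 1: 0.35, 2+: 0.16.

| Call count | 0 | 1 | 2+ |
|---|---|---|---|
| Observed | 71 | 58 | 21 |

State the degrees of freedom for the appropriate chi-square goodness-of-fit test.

1

There are k = 3 categories and 1 parameter estimated from the data, so df = 3 − 1 − 1 = 1.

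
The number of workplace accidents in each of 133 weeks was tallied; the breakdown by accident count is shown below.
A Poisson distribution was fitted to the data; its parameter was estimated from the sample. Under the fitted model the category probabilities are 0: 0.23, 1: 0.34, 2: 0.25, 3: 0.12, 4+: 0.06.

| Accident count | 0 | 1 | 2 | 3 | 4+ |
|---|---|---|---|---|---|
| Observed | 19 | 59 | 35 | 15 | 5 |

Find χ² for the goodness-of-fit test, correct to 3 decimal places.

Expected counts E_i = n·p_i: 133×0.23 = 30.59, 133×0.34 = 45.22, 133×0.25 = 33.25, 133×0.12 = 15.96, 133×0.06 = 7.98.
cat         O        E   (O−E)²/E
0          19    30.59     4.3912
1          59    45.22     4.1992
2          35    33.25     0.0921
3          15    15.96     0.0577
4+          5     7.98     1.1128
Sum = 9.853

9.853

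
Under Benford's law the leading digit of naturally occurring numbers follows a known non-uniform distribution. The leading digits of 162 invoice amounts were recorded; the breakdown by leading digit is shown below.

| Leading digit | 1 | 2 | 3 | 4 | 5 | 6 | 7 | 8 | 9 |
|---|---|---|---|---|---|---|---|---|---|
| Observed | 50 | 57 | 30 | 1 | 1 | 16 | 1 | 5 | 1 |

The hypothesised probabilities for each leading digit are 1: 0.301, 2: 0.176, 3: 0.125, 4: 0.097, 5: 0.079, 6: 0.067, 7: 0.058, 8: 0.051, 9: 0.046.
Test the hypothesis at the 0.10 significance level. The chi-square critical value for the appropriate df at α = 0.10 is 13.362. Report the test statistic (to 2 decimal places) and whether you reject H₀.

74.66; reject

Expected counts E_i = n·p_i: 162×0.301 = 48.762, 162×0.176 = 28.512, 162×0.125 = 20.25, 162×0.097 = 15.714, 162×0.079 = 12.798, 162×0.067 = 10.854, 162×0.058 = 9.396, 162×0.051 = 8.262, 162×0.046 = 7.452.
1: (50 − 48.762)²/48.762 = 1.532644/48.762 = 0.031
2: (57 − 28.512)²/28.512 = 811.566144/28.512 = 28.464
3: (30 − 20.25)²/20.25 = 95.0625/20.25 = 4.694
4: (1 − 15.714)²/15.714 = 216.501796/15.714 = 13.778
5: (1 − 12.798)²/12.798 = 139.192804/12.798 = 10.876
6: (16 − 10.854)²/10.854 = 26.481316/10.854 = 2.440
7: (1 − 9.396)²/9.396 = 70.492816/9.396 = 7.502
8: (5 − 8.262)²/8.262 = 10.640644/8.262 = 1.288
9: (1 − 7.452)²/7.452 = 41.628304/7.452 = 5.586
Sum = 74.66
df = 8. Since 74.66 > 13.362, we reject H₀.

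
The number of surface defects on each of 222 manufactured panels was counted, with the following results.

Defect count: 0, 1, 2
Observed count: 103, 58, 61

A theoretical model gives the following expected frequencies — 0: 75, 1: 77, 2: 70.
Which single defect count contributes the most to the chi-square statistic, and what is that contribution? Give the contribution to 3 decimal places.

0, 10.453

cat         O        E   (O−E)²/E
0         103       75    10.4533
1          58       77     4.6883
2          61       70     1.1571
The largest term is for 0: 10.453.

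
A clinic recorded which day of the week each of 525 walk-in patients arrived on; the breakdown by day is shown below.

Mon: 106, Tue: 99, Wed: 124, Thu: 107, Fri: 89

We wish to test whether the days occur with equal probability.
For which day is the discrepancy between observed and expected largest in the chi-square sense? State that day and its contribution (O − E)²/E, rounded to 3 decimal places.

Expected count for each of the 5 categories: 525/5 = 105.
cat         O        E   (O−E)²/E
Mon       106      105     0.0095
Tue        99      105     0.3429
Wed       124      105     3.4381
Thu       107      105     0.0381
Fri        89      105     2.4381
The largest term is for Wed: 3.438.

Wed, 3.438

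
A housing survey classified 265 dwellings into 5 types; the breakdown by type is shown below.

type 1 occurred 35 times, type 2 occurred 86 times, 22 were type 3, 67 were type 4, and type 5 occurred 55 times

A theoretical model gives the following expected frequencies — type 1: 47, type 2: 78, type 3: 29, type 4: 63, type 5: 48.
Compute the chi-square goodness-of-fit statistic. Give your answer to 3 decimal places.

χ² = (35−47)²/47 + (86−78)²/78 + (22−29)²/29 + (67−63)²/63 + (55−48)²/48
   = 3.0638 + 0.8205 + 1.6897 + 0.2540 + 1.0208
Sum = 6.849

6.849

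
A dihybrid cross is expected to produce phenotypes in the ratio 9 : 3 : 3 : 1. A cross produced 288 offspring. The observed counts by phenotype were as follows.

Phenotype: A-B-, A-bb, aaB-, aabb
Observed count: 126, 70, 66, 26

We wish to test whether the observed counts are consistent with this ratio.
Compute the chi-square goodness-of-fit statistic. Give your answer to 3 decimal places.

Ratio total = 16. Expected counts: 288×9/16 = 162, 288×3/16 = 54, 288×3/16 = 54, 288×1/16 = 18.
χ² = (126−162)²/162 + (70−54)²/54 + (66−54)²/54 + (26−18)²/18
   = 8.0000 + 4.7407 + 2.6667 + 3.5556
Sum = 18.963

18.963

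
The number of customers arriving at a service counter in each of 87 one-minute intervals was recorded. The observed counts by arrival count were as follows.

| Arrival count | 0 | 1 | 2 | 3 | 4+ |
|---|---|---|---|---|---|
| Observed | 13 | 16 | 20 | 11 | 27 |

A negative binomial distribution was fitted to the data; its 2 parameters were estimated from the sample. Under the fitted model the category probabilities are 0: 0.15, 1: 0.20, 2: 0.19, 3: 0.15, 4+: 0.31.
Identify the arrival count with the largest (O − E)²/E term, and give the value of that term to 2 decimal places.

2, 0.73

Expected counts E_i = n·p_i: 87×0.15 = 13.05, 87×0.20 = 17.4, 87×0.19 = 16.53, 87×0.15 = 13.05, 87×0.31 = 26.97.
χ² = (13−13.05)²/13.05 + (16−17.4)²/17.4 + (20−16.53)²/16.53 + (11−13.05)²/13.05 + (27−26.97)²/26.97
   = 0.000 + 0.113 + 0.728 + 0.322 + 0.000
The largest term is for 2: 0.73.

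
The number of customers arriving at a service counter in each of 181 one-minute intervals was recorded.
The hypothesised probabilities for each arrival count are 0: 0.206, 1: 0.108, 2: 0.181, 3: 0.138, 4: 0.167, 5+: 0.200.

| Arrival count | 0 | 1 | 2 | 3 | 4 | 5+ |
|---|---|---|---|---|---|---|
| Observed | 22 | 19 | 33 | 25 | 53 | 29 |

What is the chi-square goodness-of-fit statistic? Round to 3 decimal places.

Expected counts E_i = n·p_i: 181×0.206 = 37.286, 181×0.108 = 19.548, 181×0.181 = 32.761, 181×0.138 = 24.978, 181×0.167 = 30.227, 181×0.200 = 36.2.
cat         O        E   (O−E)²/E
0          22   37.286     6.2667
1          19   19.548     0.0154
2          33   32.761     0.0017
3          25   24.978     0.0000
4          53   30.227    17.1572
5+         29     36.2     1.4320
Sum = 24.873

24.873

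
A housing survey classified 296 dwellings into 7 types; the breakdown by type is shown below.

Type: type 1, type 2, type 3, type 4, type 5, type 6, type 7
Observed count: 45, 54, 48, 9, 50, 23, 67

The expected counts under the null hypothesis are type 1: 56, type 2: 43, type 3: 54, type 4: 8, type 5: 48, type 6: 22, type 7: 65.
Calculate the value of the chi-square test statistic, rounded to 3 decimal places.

cat         O        E   (O−E)²/E
type 1     45       56     2.1607
type 2     54       43     2.8140
type 3     48       54     0.6667
type 4      9        8     0.1250
type 5     50       48     0.0833
type 6     23       22     0.0455
type 7     67       65     0.0615
Sum = 5.957

5.957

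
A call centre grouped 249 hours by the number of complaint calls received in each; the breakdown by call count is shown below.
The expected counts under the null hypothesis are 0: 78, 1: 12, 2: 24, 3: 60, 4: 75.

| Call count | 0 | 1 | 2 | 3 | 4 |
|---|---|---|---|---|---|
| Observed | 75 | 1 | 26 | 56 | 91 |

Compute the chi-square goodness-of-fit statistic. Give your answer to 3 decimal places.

14.045

0: (75 − 78)²/78 = 9/78 = 0.1154
1: (1 − 12)²/12 = 121/12 = 10.0833
2: (26 − 24)²/24 = 4/24 = 0.1667
3: (56 − 60)²/60 = 16/60 = 0.2667
4: (91 − 75)²/75 = 256/75 = 3.4133
Sum = 14.045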